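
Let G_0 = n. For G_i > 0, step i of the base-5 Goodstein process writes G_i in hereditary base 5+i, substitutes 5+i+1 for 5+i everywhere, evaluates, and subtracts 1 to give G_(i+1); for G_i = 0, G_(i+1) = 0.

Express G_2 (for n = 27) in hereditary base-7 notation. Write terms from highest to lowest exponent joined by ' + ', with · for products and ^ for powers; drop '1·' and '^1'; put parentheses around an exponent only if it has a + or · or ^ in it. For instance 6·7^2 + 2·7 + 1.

step 0: 27 = 5^2 + 2; sub 6 for 5: 6^2 + 2; = 38; G_1 = 38−1 = 37
step 1: 37 = 6^2 + 1; sub 7 for 6: 7^2 + 1; = 50; G_2 = 50−1 = 49
step 2: 49 = 7^2; sub 8 for 7: 8^2; = 64; G_3 = 64−1 = 63

7^2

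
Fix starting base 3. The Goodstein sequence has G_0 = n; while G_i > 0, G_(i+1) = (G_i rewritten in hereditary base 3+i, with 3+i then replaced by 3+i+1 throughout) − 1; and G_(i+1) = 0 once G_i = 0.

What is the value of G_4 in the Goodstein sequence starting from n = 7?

9

G_0=7  [base 3] 2·3 + 1  →[3↦4]→  2·4 + 1 = 9  −1 ⇒ G_1=8
G_1=8  [base 4] 2·4  →[4↦5]→  2·5 = 10  −1 ⇒ G_2=9
G_2=9  [base 5] 5 + 4  →[5↦6]→  6 + 4 = 10  −1 ⇒ G_3=9
G_3=9  [base 6] 6 + 3  →[6↦7]→  7 + 3 = 10  −1 ⇒ G_4=9
G_4=9  [base 7] 7 + 2  →[7↦8]→  8 + 2 = 10  −1 ⇒ G_5=9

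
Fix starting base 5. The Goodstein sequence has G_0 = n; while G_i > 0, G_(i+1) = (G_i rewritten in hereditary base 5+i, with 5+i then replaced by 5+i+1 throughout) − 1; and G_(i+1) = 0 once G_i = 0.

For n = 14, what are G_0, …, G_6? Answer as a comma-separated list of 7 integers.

14, 15, 16, 17, 18, 19, 19

14 —HB5→ 2·5 + 4 —bump→ 2·6 + 4 = 16 —(−1)→ 15
15 —HB6→ 2·6 + 3 —bump→ 2·7 + 3 = 17 —(−1)→ 16
16 —HB7→ 2·7 + 2 —bump→ 2·8 + 2 = 18 —(−1)→ 17
17 —HB8→ 2·8 + 1 —bump→ 2·9 + 1 = 19 —(−1)→ 18
18 —HB9→ 2·9 —bump→ 2·10 = 20 —(−1)→ 19
19 —HB10→ 10 + 9 —bump→ 11 + 9 = 20 —(−1)→ 19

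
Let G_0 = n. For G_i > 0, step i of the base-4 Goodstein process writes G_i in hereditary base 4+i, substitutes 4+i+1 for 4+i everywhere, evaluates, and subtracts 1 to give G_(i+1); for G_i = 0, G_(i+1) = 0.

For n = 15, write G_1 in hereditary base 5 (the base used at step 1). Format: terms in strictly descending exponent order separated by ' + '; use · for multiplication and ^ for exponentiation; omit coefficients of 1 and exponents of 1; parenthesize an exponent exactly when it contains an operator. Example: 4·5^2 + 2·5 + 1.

step 0: 15 = 3·4 + 3; sub 5 for 4: 3·5 + 3; = 18; G_1 = 18−1 = 17
step 1: 17 = 3·5 + 2; sub 6 for 5: 3·6 + 2; = 20; G_2 = 20−1 = 19

3·5 + 2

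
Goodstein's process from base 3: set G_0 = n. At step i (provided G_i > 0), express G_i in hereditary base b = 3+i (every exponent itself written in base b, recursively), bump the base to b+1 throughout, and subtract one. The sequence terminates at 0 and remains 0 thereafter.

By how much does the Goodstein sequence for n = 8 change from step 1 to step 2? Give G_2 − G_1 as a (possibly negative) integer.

1

(0) 8|_3 = 2·3 + 2 ↦ 2·4 + 2|_4 = 10 ⇒ 9
(1) 9|_4 = 2·4 + 1 ↦ 2·5 + 1|_5 = 11 ⇒ 10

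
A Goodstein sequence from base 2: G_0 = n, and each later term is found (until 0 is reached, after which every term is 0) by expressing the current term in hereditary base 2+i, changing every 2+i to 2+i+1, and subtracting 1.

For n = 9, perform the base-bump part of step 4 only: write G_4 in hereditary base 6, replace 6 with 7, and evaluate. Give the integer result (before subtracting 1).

2471827

G_0=9  [base 2] 2^(2 + 1) + 1  →[2↦3]→  3^(3 + 1) + 1 = 82  −1 ⇒ G_1=81
G_1=81  [base 3] 3^(3 + 1)  →[3↦4]→  4^(4 + 1) = 1024  −1 ⇒ G_2=1023
G_2=1023  [base 4] 3·4^4 + 3·4^3 + 3·4^2 + 3·4 + 3  →[4↦5]→  3·5^5 + 3·5^3 + 3·5^2 + 3·5 + 3 = 9843  −1 ⇒ G_3=9842
G_3=9842  [base 5] 3·5^5 + 3·5^3 + 3·5^2 + 3·5 + 2  →[5↦6]→  3·6^6 + 3·6^3 + 3·6^2 + 3·6 + 2 = 140744  −1 ⇒ G_4=140743
G_4=140743  [base 6] 3·6^6 + 3·6^3 + 3·6^2 + 3·6 + 1  →[6↦7]→  3·7^7 + 3·7^3 + 3·7^2 + 3·7 + 1 = 2471827  −1 ⇒ G_5=2471826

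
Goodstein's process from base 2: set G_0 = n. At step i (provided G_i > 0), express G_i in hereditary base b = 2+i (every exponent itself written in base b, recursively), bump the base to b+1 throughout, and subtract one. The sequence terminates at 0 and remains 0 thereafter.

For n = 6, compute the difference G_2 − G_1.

228

(0) 6|_2 = 2^2 + 2 ↦ 3^3 + 3|_3 = 30 ⇒ 29
(1) 29|_3 = 3^3 + 2 ↦ 4^4 + 2|_4 = 258 ⇒ 257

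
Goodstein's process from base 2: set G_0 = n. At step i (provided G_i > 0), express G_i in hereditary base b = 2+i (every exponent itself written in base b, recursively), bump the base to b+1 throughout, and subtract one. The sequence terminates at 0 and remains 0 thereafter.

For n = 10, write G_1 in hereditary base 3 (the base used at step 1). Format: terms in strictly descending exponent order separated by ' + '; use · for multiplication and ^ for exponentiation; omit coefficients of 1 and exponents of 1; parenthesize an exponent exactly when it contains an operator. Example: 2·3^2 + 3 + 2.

step 0: 10 = 2^(2 + 1) + 2; sub 3 for 2: 3^(3 + 1) + 3; = 84; G_1 = 84−1 = 83
step 1: 83 = 3^(3 + 1) + 2; sub 4 for 3: 4^(4 + 1) + 2; = 1026; G_2 = 1026−1 = 1025

3^(3 + 1) + 2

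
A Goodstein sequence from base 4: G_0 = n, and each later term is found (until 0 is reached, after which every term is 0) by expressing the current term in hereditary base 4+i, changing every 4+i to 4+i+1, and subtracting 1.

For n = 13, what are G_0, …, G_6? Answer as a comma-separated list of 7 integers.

13, 15, 17, 18, 19, 20, 21

G_0 = 13. HB_4(13) = 3·4 + 1. Bump = 16. G_1 = 15.
G_1 = 15. HB_5(15) = 3·5. Bump = 18. G_2 = 17.
G_2 = 17. HB_6(17) = 2·6 + 5. Bump = 19. G_3 = 18.
G_3 = 18. HB_7(18) = 2·7 + 4. Bump = 20. G_4 = 19.
G_4 = 19. HB_8(19) = 2·8 + 3. Bump = 21. G_5 = 20.
G_5 = 20. HB_9(20) = 2·9 + 2. Bump = 22. G_6 = 21.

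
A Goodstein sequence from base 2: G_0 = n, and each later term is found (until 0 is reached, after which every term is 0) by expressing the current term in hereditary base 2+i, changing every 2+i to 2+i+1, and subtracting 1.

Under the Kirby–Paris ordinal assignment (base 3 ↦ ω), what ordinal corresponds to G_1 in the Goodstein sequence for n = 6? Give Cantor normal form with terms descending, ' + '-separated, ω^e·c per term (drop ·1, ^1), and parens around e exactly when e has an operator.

ω^ω + 2

G_0 = 6. HB_2(6) = 2^2 + 2. Bump = 30. G_1 = 29.
G_1 = 29. HB_3(29) = 3^3 + 2. Bump = 258. G_2 = 257.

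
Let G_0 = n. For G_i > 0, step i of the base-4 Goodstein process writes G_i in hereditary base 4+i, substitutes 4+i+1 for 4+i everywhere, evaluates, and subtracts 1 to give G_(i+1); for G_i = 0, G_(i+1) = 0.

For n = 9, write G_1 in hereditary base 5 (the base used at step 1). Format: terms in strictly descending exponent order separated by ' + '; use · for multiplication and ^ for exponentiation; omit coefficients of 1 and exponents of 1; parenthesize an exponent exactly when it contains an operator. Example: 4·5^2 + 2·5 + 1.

(0) 9|_4 = 2·4 + 1 ↦ 2·5 + 1|_5 = 11 ⇒ 10
(1) 10|_5 = 2·5 ↦ 2·6|_6 = 12 ⇒ 11

2·5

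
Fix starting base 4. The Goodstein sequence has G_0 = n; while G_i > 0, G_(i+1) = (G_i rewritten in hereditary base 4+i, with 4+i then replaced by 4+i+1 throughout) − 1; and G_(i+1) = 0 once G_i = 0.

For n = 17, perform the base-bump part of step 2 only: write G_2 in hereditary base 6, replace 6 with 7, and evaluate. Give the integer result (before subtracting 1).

40

base 4: 17 = 4^2 + 1; at 5: 5^2 + 1 = 26; next = 25
base 5: 25 = 5^2; at 6: 6^2 = 36; next = 35
base 6: 35 = 5·6 + 5; at 7: 5·7 + 5 = 40; next = 39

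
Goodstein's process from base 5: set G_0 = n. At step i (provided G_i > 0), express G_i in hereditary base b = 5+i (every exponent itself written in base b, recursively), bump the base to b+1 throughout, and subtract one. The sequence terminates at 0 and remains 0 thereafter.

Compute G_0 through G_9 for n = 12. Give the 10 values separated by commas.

G_0 = 12. HB_5(12) = 2·5 + 2. Bump = 14. G_1 = 13.
G_1 = 13. HB_6(13) = 2·6 + 1. Bump = 15. G_2 = 14.
G_2 = 14. HB_7(14) = 2·7. Bump = 16. G_3 = 15.
G_3 = 15. HB_8(15) = 8 + 7. Bump = 16. G_4 = 15.
G_4 = 15. HB_9(15) = 9 + 6. Bump = 16. G_5 = 15.
G_5 = 15. HB_10(15) = 10 + 5. Bump = 16. G_6 = 15.
G_6 = 15. HB_11(15) = 11 + 4. Bump = 16. G_7 = 15.
G_7 = 15. HB_12(15) = 12 + 3. Bump = 16. G_8 = 15.
G_8 = 15. HB_13(15) = 13 + 2. Bump = 16. G_9 = 15.

12, 13, 14, 15, 15, 15, 15, 15, 15, 15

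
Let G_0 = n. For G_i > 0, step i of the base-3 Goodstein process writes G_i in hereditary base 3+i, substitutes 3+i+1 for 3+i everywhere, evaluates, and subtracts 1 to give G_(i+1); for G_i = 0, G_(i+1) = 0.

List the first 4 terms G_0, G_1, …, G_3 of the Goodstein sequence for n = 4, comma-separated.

(0) 4|_3 = 3 + 1 ↦ 4 + 1|_4 = 5 ⇒ 4
(1) 4|_4 = 4 ↦ 5|_5 = 5 ⇒ 4
(2) 4|_5 = 4 ↦ 4|_6 = 4 ⇒ 3

4, 4, 4, 3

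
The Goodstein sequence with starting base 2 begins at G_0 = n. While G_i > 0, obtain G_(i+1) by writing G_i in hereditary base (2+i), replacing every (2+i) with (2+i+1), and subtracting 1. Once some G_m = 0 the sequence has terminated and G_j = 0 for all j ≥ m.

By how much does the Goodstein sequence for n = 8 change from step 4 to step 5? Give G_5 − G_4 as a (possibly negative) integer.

base 2: 8 = 2^(2 + 1); at 3: 3^(3 + 1) = 81; next = 80
base 3: 80 = 2·3^3 + 2·3^2 + 2·3 + 2; at 4: 2·4^4 + 2·4^2 + 2·4 + 2 = 554; next = 553
base 4: 553 = 2·4^4 + 2·4^2 + 2·4 + 1; at 5: 2·5^5 + 2·5^2 + 2·5 + 1 = 6311; next = 6310
base 5: 6310 = 2·5^5 + 2·5^2 + 2·5; at 6: 2·6^6 + 2·6^2 + 2·6 = 93396; next = 93395
base 6: 93395 = 2·6^6 + 2·6^2 + 6 + 5; at 7: 2·7^7 + 2·7^2 + 7 + 5 = 1647196; next = 1647195

1553800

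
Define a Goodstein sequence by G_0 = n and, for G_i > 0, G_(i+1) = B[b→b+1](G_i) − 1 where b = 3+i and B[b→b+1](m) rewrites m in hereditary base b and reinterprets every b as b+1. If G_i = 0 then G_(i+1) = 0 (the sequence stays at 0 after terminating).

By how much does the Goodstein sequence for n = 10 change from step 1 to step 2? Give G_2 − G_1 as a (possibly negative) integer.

8

(0) 10|_3 = 3^2 + 1 ↦ 4^2 + 1|_4 = 17 ⇒ 16
(1) 16|_4 = 4^2 ↦ 5^2|_5 = 25 ⇒ 24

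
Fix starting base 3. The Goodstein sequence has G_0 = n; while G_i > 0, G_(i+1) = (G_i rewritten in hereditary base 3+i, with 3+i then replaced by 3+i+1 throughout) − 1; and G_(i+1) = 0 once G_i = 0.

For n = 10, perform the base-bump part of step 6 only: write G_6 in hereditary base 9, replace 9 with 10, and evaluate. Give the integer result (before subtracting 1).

40

i=0: 10 = 3^2 + 1 (b=3); 3→4: 4^2 + 1 = 17; 17−1 = 16
i=1: 16 = 4^2 (b=4); 4→5: 5^2 = 25; 25−1 = 24
i=2: 24 = 4·5 + 4 (b=5); 5→6: 4·6 + 4 = 28; 28−1 = 27
i=3: 27 = 4·6 + 3 (b=6); 6→7: 4·7 + 3 = 31; 31−1 = 30
i=4: 30 = 4·7 + 2 (b=7); 7→8: 4·8 + 2 = 34; 34−1 = 33
i=5: 33 = 4·8 + 1 (b=8); 8→9: 4·9 + 1 = 37; 37−1 = 36
i=6: 36 = 4·9 (b=9); 9→10: 4·10 = 40; 40−1 = 39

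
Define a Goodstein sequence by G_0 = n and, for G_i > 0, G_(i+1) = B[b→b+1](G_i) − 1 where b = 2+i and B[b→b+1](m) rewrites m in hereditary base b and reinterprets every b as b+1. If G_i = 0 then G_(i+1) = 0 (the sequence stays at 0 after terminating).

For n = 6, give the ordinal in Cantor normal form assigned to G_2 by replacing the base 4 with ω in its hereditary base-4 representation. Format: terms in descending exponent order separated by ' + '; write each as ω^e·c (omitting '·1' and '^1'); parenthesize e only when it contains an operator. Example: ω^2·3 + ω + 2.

[0] 6 ≡ 2^2 + 2 (base 2). Lift 3: 30. −1: 29.
[1] 29 ≡ 3^3 + 2 (base 3). Lift 4: 258. −1: 257.
[2] 257 ≡ 4^4 + 1 (base 4). Lift 5: 3126. −1: 3125.

ω^ω + 1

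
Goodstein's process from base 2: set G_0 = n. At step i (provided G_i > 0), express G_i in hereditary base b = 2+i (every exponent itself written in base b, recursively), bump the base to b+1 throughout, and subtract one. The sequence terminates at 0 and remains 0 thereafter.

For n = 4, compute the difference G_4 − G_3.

23

[0] 4 ≡ 2^2 (base 2). Lift 3: 27. −1: 26.
[1] 26 ≡ 2·3^2 + 2·3 + 2 (base 3). Lift 4: 42. −1: 41.
[2] 41 ≡ 2·4^2 + 2·4 + 1 (base 4). Lift 5: 61. −1: 60.
[3] 60 ≡ 2·5^2 + 2·5 (base 5). Lift 6: 84. −1: 83.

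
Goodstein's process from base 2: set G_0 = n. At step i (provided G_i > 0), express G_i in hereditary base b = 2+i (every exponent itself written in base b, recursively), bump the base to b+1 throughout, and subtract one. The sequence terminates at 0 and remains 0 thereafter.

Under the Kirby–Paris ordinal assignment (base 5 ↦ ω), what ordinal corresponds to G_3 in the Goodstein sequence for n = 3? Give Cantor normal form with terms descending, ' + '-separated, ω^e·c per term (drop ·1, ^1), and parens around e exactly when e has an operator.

[0] 3 ≡ 2 + 1 (base 2). Lift 3: 4. −1: 3.
[1] 3 ≡ 3 (base 3). Lift 4: 4. −1: 3.
[2] 3 ≡ 3 (base 4). Lift 5: 3. −1: 2.
[3] 2 ≡ 2 (base 5). Lift 6: 2. −1: 1.

2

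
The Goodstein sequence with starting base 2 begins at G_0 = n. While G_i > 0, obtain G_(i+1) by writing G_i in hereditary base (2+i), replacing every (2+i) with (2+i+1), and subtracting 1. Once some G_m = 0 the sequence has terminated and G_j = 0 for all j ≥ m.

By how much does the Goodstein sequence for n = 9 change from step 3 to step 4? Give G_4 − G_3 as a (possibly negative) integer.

[0] 9 ≡ 2^(2 + 1) + 1 (base 2). Lift 3: 82. −1: 81.
[1] 81 ≡ 3^(3 + 1) (base 3). Lift 4: 1024. −1: 1023.
[2] 1023 ≡ 3·4^4 + 3·4^3 + 3·4^2 + 3·4 + 3 (base 4). Lift 5: 9843. −1: 9842.
[3] 9842 ≡ 3·5^5 + 3·5^3 + 3·5^2 + 3·5 + 2 (base 5). Lift 6: 140744. −1: 140743.

130901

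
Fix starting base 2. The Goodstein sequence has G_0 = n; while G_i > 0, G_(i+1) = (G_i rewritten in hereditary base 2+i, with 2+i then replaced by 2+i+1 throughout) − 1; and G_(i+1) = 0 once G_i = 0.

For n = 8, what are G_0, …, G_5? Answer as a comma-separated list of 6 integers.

base 2: 8 = 2^(2 + 1); at 3: 3^(3 + 1) = 81; next = 80
base 3: 80 = 2·3^3 + 2·3^2 + 2·3 + 2; at 4: 2·4^4 + 2·4^2 + 2·4 + 2 = 554; next = 553
base 4: 553 = 2·4^4 + 2·4^2 + 2·4 + 1; at 5: 2·5^5 + 2·5^2 + 2·5 + 1 = 6311; next = 6310
base 5: 6310 = 2·5^5 + 2·5^2 + 2·5; at 6: 2·6^6 + 2·6^2 + 2·6 = 93396; next = 93395
base 6: 93395 = 2·6^6 + 2·6^2 + 6 + 5; at 7: 2·7^7 + 2·7^2 + 7 + 5 = 1647196; next = 1647195

8, 80, 553, 6310, 93395, 1647195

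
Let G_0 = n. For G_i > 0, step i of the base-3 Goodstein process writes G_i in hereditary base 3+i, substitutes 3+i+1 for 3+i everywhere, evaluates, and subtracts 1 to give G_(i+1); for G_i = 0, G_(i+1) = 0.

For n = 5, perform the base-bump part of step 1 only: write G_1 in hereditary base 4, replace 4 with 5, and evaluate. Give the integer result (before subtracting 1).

6

[0] 5 ≡ 3 + 2 (base 3). Lift 4: 6. −1: 5.
[1] 5 ≡ 4 + 1 (base 4). Lift 5: 6. −1: 5.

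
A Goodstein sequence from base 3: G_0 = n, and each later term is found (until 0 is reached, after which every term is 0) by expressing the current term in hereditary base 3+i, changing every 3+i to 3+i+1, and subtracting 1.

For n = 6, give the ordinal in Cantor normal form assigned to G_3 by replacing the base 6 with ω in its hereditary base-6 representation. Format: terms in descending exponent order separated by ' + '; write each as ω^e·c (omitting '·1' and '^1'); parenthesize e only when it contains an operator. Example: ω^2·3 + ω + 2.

ω + 1

(0) 6|_3 = 2·3 ↦ 2·4|_4 = 8 ⇒ 7
(1) 7|_4 = 4 + 3 ↦ 5 + 3|_5 = 8 ⇒ 7
(2) 7|_5 = 5 + 2 ↦ 6 + 2|_6 = 8 ⇒ 7
(3) 7|_6 = 6 + 1 ↦ 7 + 1|_7 = 8 ⇒ 7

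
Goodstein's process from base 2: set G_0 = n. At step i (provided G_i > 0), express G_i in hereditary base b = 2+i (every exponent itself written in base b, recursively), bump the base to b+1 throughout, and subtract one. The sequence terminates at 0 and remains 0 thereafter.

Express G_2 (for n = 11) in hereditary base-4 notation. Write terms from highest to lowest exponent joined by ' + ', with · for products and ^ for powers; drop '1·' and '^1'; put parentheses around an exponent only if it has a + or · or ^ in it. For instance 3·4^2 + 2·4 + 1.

base 2: 11 = 2^(2 + 1) + 2 + 1; at 3: 3^(3 + 1) + 3 + 1 = 85; next = 84
base 3: 84 = 3^(3 + 1) + 3; at 4: 4^(4 + 1) + 4 = 1028; next = 1027
base 4: 1027 = 4^(4 + 1) + 3; at 5: 5^(5 + 1) + 3 = 15628; next = 15627

4^(4 + 1) + 3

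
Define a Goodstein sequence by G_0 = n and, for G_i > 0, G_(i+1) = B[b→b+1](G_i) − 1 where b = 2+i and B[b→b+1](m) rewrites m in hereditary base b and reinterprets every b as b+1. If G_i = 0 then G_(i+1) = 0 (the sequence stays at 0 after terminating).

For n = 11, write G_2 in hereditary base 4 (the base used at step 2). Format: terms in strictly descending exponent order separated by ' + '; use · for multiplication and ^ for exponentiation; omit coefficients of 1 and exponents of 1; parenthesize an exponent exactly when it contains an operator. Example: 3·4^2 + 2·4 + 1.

[0] 11 ≡ 2^(2 + 1) + 2 + 1 (base 2). Lift 3: 85. −1: 84.
[1] 84 ≡ 3^(3 + 1) + 3 (base 3). Lift 4: 1028. −1: 1027.
[2] 1027 ≡ 4^(4 + 1) + 3 (base 4). Lift 5: 15628. −1: 15627.

4^(4 + 1) + 3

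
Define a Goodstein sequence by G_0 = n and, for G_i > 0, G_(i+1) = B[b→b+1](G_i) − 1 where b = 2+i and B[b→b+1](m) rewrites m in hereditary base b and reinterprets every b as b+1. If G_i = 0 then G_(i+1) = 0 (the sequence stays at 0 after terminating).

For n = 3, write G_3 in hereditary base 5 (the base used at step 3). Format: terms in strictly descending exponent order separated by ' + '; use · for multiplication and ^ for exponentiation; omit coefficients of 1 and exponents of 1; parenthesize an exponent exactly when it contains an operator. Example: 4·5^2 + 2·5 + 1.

G_0 = 3. HB_2(3) = 2 + 1. Bump = 4. G_1 = 3.
G_1 = 3. HB_3(3) = 3. Bump = 4. G_2 = 3.
G_2 = 3. HB_4(3) = 3. Bump = 3. G_3 = 2.
G_3 = 2. HB_5(2) = 2. Bump = 2. G_4 = 1.

2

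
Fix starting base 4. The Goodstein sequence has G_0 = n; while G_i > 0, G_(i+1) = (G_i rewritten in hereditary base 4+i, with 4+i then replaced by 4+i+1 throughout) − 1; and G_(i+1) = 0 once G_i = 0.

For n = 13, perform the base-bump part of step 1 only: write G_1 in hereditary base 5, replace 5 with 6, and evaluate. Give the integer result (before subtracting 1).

G_0=13  [base 4] 3·4 + 1  →[4↦5]→  3·5 + 1 = 16  −1 ⇒ G_1=15
G_1=15  [base 5] 3·5  →[5↦6]→  3·6 = 18  −1 ⇒ G_2=17

18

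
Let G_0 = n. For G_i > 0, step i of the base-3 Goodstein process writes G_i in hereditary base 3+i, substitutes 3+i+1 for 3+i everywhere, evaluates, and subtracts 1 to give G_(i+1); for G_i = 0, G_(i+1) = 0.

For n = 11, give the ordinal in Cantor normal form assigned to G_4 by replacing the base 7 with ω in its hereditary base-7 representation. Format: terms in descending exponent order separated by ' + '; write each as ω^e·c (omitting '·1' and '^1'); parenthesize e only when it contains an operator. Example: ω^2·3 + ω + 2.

ω·5 + 4

base 3: 11 = 3^2 + 2; at 4: 4^2 + 2 = 18; next = 17
base 4: 17 = 4^2 + 1; at 5: 5^2 + 1 = 26; next = 25
base 5: 25 = 5^2; at 6: 6^2 = 36; next = 35
base 6: 35 = 5·6 + 5; at 7: 5·7 + 5 = 40; next = 39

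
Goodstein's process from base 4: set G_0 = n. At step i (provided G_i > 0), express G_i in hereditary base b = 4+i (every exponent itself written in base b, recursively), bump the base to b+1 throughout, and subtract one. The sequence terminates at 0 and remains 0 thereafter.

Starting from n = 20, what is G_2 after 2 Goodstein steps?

step 0: 20 = 4^2 + 4; sub 5 for 4: 5^2 + 5; = 30; G_1 = 30−1 = 29
step 1: 29 = 5^2 + 4; sub 6 for 5: 6^2 + 4; = 40; G_2 = 40−1 = 39
step 2: 39 = 6^2 + 3; sub 7 for 6: 7^2 + 3; = 52; G_3 = 52−1 = 51

39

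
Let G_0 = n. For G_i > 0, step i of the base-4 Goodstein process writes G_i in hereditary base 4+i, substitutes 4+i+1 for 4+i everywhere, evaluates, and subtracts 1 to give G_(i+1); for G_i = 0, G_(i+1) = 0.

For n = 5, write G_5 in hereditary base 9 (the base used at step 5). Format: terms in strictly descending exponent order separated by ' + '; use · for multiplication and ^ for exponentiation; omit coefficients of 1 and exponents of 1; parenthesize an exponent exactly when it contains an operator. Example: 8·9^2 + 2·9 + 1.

2

G_0 = 5. HB_4(5) = 4 + 1. Bump = 6. G_1 = 5.
G_1 = 5. HB_5(5) = 5. Bump = 6. G_2 = 5.
G_2 = 5. HB_6(5) = 5. Bump = 5. G_3 = 4.
G_3 = 4. HB_7(4) = 4. Bump = 4. G_4 = 3.
G_4 = 3. HB_8(3) = 3. Bump = 3. G_5 = 2.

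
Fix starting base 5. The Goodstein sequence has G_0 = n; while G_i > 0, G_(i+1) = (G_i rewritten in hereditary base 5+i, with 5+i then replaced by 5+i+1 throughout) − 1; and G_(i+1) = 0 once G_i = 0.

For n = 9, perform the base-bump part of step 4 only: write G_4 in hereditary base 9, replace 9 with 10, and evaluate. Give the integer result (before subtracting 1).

10

i=0: 9 = 5 + 4 (b=5); 5→6: 6 + 4 = 10; 10−1 = 9
i=1: 9 = 6 + 3 (b=6); 6→7: 7 + 3 = 10; 10−1 = 9
i=2: 9 = 7 + 2 (b=7); 7→8: 8 + 2 = 10; 10−1 = 9
i=3: 9 = 8 + 1 (b=8); 8→9: 9 + 1 = 10; 10−1 = 9
i=4: 9 = 9 (b=9); 9→10: 10 = 10; 10−1 = 9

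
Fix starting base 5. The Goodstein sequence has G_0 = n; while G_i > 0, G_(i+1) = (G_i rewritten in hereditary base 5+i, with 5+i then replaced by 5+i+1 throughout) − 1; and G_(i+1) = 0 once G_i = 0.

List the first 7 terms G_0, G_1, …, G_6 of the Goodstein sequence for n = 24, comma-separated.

i=0: 24 = 4·5 + 4 (b=5); 5→6: 4·6 + 4 = 28; 28−1 = 27
i=1: 27 = 4·6 + 3 (b=6); 6→7: 4·7 + 3 = 31; 31−1 = 30
i=2: 30 = 4·7 + 2 (b=7); 7→8: 4·8 + 2 = 34; 34−1 = 33
i=3: 33 = 4·8 + 1 (b=8); 8→9: 4·9 + 1 = 37; 37−1 = 36
i=4: 36 = 4·9 (b=9); 9→10: 4·10 = 40; 40−1 = 39
i=5: 39 = 3·10 + 9 (b=10); 10→11: 3·11 + 9 = 42; 42−1 = 41

24, 27, 30, 33, 36, 39, 41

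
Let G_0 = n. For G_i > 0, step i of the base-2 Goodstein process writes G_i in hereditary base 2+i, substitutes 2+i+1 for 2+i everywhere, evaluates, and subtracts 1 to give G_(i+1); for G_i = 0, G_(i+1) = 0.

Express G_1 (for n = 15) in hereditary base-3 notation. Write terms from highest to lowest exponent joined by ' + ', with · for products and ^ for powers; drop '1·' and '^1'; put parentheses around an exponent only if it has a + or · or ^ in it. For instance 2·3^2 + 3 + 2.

15 —HB2→ 2^(2 + 1) + 2^2 + 2 + 1 —bump→ 3^(3 + 1) + 3^3 + 3 + 1 = 112 —(−1)→ 111
111 —HB3→ 3^(3 + 1) + 3^3 + 3 —bump→ 4^(4 + 1) + 4^4 + 4 = 1284 —(−1)→ 1283

3^(3 + 1) + 3^3 + 3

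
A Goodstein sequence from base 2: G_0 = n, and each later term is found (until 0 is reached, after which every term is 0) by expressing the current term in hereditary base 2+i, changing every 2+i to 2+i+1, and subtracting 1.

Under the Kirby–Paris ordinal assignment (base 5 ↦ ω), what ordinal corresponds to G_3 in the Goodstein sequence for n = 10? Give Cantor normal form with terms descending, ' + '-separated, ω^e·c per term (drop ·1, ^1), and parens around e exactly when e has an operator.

ω^(ω + 1)

(0) 10|_2 = 2^(2 + 1) + 2 ↦ 3^(3 + 1) + 3|_3 = 84 ⇒ 83
(1) 83|_3 = 3^(3 + 1) + 2 ↦ 4^(4 + 1) + 2|_4 = 1026 ⇒ 1025
(2) 1025|_4 = 4^(4 + 1) + 1 ↦ 5^(5 + 1) + 1|_5 = 15626 ⇒ 15625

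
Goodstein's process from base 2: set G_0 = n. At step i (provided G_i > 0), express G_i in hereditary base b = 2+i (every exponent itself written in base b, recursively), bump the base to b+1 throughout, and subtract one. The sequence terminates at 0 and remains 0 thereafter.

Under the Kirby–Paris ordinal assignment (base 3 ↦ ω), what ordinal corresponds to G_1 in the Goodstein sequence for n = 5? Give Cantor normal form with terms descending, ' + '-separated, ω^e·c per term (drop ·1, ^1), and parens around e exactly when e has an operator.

ω^ω

5 —HB2→ 2^2 + 1 —bump→ 3^3 + 1 = 28 —(−1)→ 27
27 —HB3→ 3^3 —bump→ 4^4 = 256 —(−1)→ 255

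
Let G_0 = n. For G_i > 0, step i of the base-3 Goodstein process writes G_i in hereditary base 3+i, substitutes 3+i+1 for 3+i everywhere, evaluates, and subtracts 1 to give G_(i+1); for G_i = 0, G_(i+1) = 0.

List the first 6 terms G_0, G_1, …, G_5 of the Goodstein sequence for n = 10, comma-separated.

base 3: 10 = 3^2 + 1; at 4: 4^2 + 1 = 17; next = 16
base 4: 16 = 4^2; at 5: 5^2 = 25; next = 24
base 5: 24 = 4·5 + 4; at 6: 4·6 + 4 = 28; next = 27
base 6: 27 = 4·6 + 3; at 7: 4·7 + 3 = 31; next = 30
base 7: 30 = 4·7 + 2; at 8: 4·8 + 2 = 34; next = 33

10, 16, 24, 27, 30, 33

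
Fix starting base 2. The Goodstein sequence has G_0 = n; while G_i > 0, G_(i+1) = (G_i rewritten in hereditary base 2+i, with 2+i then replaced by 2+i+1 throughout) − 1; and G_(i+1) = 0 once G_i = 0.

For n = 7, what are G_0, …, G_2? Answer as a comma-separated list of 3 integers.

7, 30, 259

i=0: 7 = 2^2 + 2 + 1 (b=2); 2→3: 3^3 + 3 + 1 = 31; 31−1 = 30
i=1: 30 = 3^3 + 3 (b=3); 3→4: 4^4 + 4 = 260; 260−1 = 259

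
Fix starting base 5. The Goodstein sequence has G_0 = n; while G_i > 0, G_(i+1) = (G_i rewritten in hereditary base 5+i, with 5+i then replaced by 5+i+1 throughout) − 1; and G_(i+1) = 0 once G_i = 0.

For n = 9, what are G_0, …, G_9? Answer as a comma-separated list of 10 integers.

9, 9, 9, 9, 9, 9, 8, 7, 6, 5

G_0 = 9. HB_5(9) = 5 + 4. Bump = 10. G_1 = 9.
G_1 = 9. HB_6(9) = 6 + 3. Bump = 10. G_2 = 9.
G_2 = 9. HB_7(9) = 7 + 2. Bump = 10. G_3 = 9.
G_3 = 9. HB_8(9) = 8 + 1. Bump = 10. G_4 = 9.
G_4 = 9. HB_9(9) = 9. Bump = 10. G_5 = 9.
G_5 = 9. HB_10(9) = 9. Bump = 9. G_6 = 8.
G_6 = 8. HB_11(8) = 8. Bump = 8. G_7 = 7.
G_7 = 7. HB_12(7) = 7. Bump = 7. G_8 = 6.
G_8 = 6. HB_13(6) = 6. Bump = 6. G_9 = 5.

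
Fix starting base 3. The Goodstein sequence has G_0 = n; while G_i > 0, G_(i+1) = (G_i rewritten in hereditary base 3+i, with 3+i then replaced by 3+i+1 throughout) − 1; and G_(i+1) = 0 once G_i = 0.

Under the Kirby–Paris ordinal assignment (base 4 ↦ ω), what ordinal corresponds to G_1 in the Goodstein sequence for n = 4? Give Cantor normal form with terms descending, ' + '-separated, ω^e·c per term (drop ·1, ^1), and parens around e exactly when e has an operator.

ω

G_0 = 4. HB_3(4) = 3 + 1. Bump = 5. G_1 = 4.
G_1 = 4. HB_4(4) = 4. Bump = 5. G_2 = 4.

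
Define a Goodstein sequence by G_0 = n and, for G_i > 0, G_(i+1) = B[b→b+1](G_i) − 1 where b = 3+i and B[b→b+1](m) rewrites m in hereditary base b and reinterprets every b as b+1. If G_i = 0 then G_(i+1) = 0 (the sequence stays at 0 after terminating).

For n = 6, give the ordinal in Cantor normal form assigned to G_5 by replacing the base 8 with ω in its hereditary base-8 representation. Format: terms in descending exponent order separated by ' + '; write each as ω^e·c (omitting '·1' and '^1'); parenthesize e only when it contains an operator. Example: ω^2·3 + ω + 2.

6 —HB3→ 2·3 —bump→ 2·4 = 8 —(−1)→ 7
7 —HB4→ 4 + 3 —bump→ 5 + 3 = 8 —(−1)→ 7
7 —HB5→ 5 + 2 —bump→ 6 + 2 = 8 —(−1)→ 7
7 —HB6→ 6 + 1 —bump→ 7 + 1 = 8 —(−1)→ 7
7 —HB7→ 7 —bump→ 8 = 8 —(−1)→ 7
7 —HB8→ 7 —bump→ 7 = 7 —(−1)→ 6

7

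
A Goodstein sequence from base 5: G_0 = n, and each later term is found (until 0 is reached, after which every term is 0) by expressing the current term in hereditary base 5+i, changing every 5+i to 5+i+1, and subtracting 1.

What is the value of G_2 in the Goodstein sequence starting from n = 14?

16

[0] 14 ≡ 2·5 + 4 (base 5). Lift 6: 16. −1: 15.
[1] 15 ≡ 2·6 + 3 (base 6). Lift 7: 17. −1: 16.
[2] 16 ≡ 2·7 + 2 (base 7). Lift 8: 18. −1: 17.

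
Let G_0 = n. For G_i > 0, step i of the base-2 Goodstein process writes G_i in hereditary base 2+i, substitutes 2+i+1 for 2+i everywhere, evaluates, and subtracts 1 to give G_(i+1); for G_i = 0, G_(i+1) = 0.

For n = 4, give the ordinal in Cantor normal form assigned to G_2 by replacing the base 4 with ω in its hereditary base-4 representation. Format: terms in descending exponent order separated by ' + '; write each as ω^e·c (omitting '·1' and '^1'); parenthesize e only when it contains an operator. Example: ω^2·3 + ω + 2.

[0] 4 ≡ 2^2 (base 2). Lift 3: 27. −1: 26.
[1] 26 ≡ 2·3^2 + 2·3 + 2 (base 3). Lift 4: 42. −1: 41.
[2] 41 ≡ 2·4^2 + 2·4 + 1 (base 4). Lift 5: 61. −1: 60.

ω^2·2 + ω·2 + 1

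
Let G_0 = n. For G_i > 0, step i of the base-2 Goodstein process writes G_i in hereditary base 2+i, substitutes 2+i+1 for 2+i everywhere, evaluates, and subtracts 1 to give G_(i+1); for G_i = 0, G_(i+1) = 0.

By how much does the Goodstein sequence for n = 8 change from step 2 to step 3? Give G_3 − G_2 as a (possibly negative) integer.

step 0: 8 = 2^(2 + 1); sub 3 for 2: 3^(3 + 1); = 81; G_1 = 81−1 = 80
step 1: 80 = 2·3^3 + 2·3^2 + 2·3 + 2; sub 4 for 3: 2·4^4 + 2·4^2 + 2·4 + 2; = 554; G_2 = 554−1 = 553
step 2: 553 = 2·4^4 + 2·4^2 + 2·4 + 1; sub 5 for 4: 2·5^5 + 2·5^2 + 2·5 + 1; = 6311; G_3 = 6311−1 = 6310

5757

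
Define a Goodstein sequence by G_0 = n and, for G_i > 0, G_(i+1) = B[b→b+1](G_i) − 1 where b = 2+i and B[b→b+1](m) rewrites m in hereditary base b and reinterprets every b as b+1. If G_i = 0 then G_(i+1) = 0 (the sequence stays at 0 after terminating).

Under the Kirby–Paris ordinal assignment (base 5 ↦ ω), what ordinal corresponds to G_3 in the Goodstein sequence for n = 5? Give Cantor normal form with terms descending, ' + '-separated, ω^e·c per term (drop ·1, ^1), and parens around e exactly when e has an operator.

(0) 5|_2 = 2^2 + 1 ↦ 3^3 + 1|_3 = 28 ⇒ 27
(1) 27|_3 = 3^3 ↦ 4^4|_4 = 256 ⇒ 255
(2) 255|_4 = 3·4^3 + 3·4^2 + 3·4 + 3 ↦ 3·5^3 + 3·5^2 + 3·5 + 3|_5 = 468 ⇒ 467

ω^3·3 + ω^2·3 + ω·3 + 2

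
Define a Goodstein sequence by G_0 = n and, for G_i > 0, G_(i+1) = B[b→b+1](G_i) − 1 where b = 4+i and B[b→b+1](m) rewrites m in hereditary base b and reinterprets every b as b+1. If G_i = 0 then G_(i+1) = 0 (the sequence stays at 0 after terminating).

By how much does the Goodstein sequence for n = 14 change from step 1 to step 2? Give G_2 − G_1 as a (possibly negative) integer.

G_0=14  [base 4] 3·4 + 2  →[4↦5]→  3·5 + 2 = 17  −1 ⇒ G_1=16
G_1=16  [base 5] 3·5 + 1  →[5↦6]→  3·6 + 1 = 19  −1 ⇒ G_2=18

2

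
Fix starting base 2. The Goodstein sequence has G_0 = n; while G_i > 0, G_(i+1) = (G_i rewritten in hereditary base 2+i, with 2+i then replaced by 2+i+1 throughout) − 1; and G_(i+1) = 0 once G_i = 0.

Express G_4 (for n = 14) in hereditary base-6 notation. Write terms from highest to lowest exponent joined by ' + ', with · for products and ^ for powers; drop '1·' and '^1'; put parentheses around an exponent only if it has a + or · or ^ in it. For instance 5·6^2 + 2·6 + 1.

step 0: 14 = 2^(2 + 1) + 2^2 + 2; sub 3 for 2: 3^(3 + 1) + 3^3 + 3; = 111; G_1 = 111−1 = 110
step 1: 110 = 3^(3 + 1) + 3^3 + 2; sub 4 for 3: 4^(4 + 1) + 4^4 + 2; = 1282; G_2 = 1282−1 = 1281
step 2: 1281 = 4^(4 + 1) + 4^4 + 1; sub 5 for 4: 5^(5 + 1) + 5^5 + 1; = 18751; G_3 = 18751−1 = 18750
step 3: 18750 = 5^(5 + 1) + 5^5; sub 6 for 5: 6^(6 + 1) + 6^6; = 326592; G_4 = 326592−1 = 326591
step 4: 326591 = 6^(6 + 1) + 5·6^5 + 5·6^4 + 5·6^3 + 5·6^2 + 5·6 + 5; sub 7 for 6: 7^(7 + 1) + 5·7^5 + 5·7^4 + 5·7^3 + 5·7^2 + 5·7 + 5; = 5862841; G_5 = 5862841−1 = 5862840

6^(6 + 1) + 5·6^5 + 5·6^4 + 5·6^3 + 5·6^2 + 5·6 + 5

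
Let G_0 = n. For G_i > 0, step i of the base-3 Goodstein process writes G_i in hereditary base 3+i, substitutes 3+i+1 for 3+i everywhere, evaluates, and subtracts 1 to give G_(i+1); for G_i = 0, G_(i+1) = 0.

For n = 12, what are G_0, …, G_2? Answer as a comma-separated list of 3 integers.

12, 19, 27

12 —HB3→ 3^2 + 3 —bump→ 4^2 + 4 = 20 —(−1)→ 19
19 —HB4→ 4^2 + 3 —bump→ 5^2 + 3 = 28 —(−1)→ 27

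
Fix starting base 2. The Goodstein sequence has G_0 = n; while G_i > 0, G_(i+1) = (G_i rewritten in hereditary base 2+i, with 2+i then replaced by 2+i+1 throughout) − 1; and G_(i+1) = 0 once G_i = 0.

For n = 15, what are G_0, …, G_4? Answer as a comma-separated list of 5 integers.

(0) 15|_2 = 2^(2 + 1) + 2^2 + 2 + 1 ↦ 3^(3 + 1) + 3^3 + 3 + 1|_3 = 112 ⇒ 111
(1) 111|_3 = 3^(3 + 1) + 3^3 + 3 ↦ 4^(4 + 1) + 4^4 + 4|_4 = 1284 ⇒ 1283
(2) 1283|_4 = 4^(4 + 1) + 4^4 + 3 ↦ 5^(5 + 1) + 5^5 + 3|_5 = 18753 ⇒ 18752
(3) 18752|_5 = 5^(5 + 1) + 5^5 + 2 ↦ 6^(6 + 1) + 6^6 + 2|_6 = 326594 ⇒ 326593

15, 111, 1283, 18752, 326593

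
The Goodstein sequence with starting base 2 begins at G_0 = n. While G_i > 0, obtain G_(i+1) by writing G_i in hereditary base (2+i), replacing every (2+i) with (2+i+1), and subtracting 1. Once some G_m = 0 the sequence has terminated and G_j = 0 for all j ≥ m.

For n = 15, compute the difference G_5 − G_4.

6261751

G_0 = 15. HB_2(15) = 2^(2 + 1) + 2^2 + 2 + 1. Bump = 112. G_1 = 111.
G_1 = 111. HB_3(111) = 3^(3 + 1) + 3^3 + 3. Bump = 1284. G_2 = 1283.
G_2 = 1283. HB_4(1283) = 4^(4 + 1) + 4^4 + 3. Bump = 18753. G_3 = 18752.
G_3 = 18752. HB_5(18752) = 5^(5 + 1) + 5^5 + 2. Bump = 326594. G_4 = 326593.
G_4 = 326593. HB_6(326593) = 6^(6 + 1) + 6^6 + 1. Bump = 6588345. G_5 = 6588344.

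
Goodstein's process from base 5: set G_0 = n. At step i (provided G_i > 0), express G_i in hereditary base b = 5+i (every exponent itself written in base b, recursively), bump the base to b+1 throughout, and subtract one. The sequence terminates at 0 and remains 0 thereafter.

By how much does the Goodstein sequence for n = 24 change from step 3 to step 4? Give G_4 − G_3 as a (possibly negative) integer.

3

i=0: 24 = 4·5 + 4 (b=5); 5→6: 4·6 + 4 = 28; 28−1 = 27
i=1: 27 = 4·6 + 3 (b=6); 6→7: 4·7 + 3 = 31; 31−1 = 30
i=2: 30 = 4·7 + 2 (b=7); 7→8: 4·8 + 2 = 34; 34−1 = 33
i=3: 33 = 4·8 + 1 (b=8); 8→9: 4·9 + 1 = 37; 37−1 = 36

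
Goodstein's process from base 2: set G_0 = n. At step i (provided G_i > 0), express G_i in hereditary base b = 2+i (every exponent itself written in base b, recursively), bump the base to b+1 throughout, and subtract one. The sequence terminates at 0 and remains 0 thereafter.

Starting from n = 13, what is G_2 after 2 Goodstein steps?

G_0=13  [base 2] 2^(2 + 1) + 2^2 + 1  →[2↦3]→  3^(3 + 1) + 3^3 + 1 = 109  −1 ⇒ G_1=108
G_1=108  [base 3] 3^(3 + 1) + 3^3  →[3↦4]→  4^(4 + 1) + 4^4 = 1280  −1 ⇒ G_2=1279
G_2=1279  [base 4] 4^(4 + 1) + 3·4^3 + 3·4^2 + 3·4 + 3  →[4↦5]→  5^(5 + 1) + 3·5^3 + 3·5^2 + 3·5 + 3 = 16093  −1 ⇒ G_3=16092

1279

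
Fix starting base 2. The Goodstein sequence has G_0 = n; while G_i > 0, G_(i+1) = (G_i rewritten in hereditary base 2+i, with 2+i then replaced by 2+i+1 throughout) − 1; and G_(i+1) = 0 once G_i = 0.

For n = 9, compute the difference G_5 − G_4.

2331083

base 2: 9 = 2^(2 + 1) + 1; at 3: 3^(3 + 1) + 1 = 82; next = 81
base 3: 81 = 3^(3 + 1); at 4: 4^(4 + 1) = 1024; next = 1023
base 4: 1023 = 3·4^4 + 3·4^3 + 3·4^2 + 3·4 + 3; at 5: 3·5^5 + 3·5^3 + 3·5^2 + 3·5 + 3 = 9843; next = 9842
base 5: 9842 = 3·5^5 + 3·5^3 + 3·5^2 + 3·5 + 2; at 6: 3·6^6 + 3·6^3 + 3·6^2 + 3·6 + 2 = 140744; next = 140743
base 6: 140743 = 3·6^6 + 3·6^3 + 3·6^2 + 3·6 + 1; at 7: 3·7^7 + 3·7^3 + 3·7^2 + 3·7 + 1 = 2471827; next = 2471826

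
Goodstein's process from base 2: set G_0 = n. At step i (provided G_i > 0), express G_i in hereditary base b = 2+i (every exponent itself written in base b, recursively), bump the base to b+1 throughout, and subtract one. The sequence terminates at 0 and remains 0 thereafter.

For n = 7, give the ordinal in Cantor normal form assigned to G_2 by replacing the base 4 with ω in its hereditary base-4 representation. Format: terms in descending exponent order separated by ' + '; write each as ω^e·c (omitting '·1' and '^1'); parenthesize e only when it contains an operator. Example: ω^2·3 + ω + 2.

ω^ω + 3

[0] 7 ≡ 2^2 + 2 + 1 (base 2). Lift 3: 31. −1: 30.
[1] 30 ≡ 3^3 + 3 (base 3). Lift 4: 260. −1: 259.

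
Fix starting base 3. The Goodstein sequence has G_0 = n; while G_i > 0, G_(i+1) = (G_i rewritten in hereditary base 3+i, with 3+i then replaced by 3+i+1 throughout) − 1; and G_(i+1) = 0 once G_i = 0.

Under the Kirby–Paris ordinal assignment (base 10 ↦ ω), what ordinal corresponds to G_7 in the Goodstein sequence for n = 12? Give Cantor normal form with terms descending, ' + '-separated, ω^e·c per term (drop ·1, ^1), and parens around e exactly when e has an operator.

G_0 = 12. HB_3(12) = 3^2 + 3. Bump = 20. G_1 = 19.
G_1 = 19. HB_4(19) = 4^2 + 3. Bump = 28. G_2 = 27.
G_2 = 27. HB_5(27) = 5^2 + 2. Bump = 38. G_3 = 37.
G_3 = 37. HB_6(37) = 6^2 + 1. Bump = 50. G_4 = 49.
G_4 = 49. HB_7(49) = 7^2. Bump = 64. G_5 = 63.
G_5 = 63. HB_8(63) = 7·8 + 7. Bump = 70. G_6 = 69.
G_6 = 69. HB_9(69) = 7·9 + 6. Bump = 76. G_7 = 75.
G_7 = 75. HB_10(75) = 7·10 + 5. Bump = 82. G_8 = 81.

ω·7 + 5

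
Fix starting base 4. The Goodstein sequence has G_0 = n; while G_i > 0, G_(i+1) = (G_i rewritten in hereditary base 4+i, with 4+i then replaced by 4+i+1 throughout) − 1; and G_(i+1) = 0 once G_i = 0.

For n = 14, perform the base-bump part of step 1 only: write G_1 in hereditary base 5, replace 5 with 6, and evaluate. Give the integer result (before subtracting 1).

14 —HB4→ 3·4 + 2 —bump→ 3·5 + 2 = 17 —(−1)→ 16
16 —HB5→ 3·5 + 1 —bump→ 3·6 + 1 = 19 —(−1)→ 18

19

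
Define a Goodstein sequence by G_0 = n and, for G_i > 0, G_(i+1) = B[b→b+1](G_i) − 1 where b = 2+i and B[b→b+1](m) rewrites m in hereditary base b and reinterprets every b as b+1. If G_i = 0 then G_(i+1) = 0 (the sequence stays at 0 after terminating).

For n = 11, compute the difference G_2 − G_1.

[0] 11 ≡ 2^(2 + 1) + 2 + 1 (base 2). Lift 3: 85. −1: 84.
[1] 84 ≡ 3^(3 + 1) + 3 (base 3). Lift 4: 1028. −1: 1027.

943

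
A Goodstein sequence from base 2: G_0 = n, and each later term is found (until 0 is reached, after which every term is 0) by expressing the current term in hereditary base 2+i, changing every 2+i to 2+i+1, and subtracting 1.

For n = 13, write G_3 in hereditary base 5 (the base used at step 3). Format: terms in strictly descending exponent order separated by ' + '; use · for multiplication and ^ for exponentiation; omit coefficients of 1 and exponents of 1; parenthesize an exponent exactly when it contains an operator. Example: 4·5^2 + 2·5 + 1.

5^(5 + 1) + 3·5^3 + 3·5^2 + 3·5 + 2

G_0=13  [base 2] 2^(2 + 1) + 2^2 + 1  →[2↦3]→  3^(3 + 1) + 3^3 + 1 = 109  −1 ⇒ G_1=108
G_1=108  [base 3] 3^(3 + 1) + 3^3  →[3↦4]→  4^(4 + 1) + 4^4 = 1280  −1 ⇒ G_2=1279
G_2=1279  [base 4] 4^(4 + 1) + 3·4^3 + 3·4^2 + 3·4 + 3  →[4↦5]→  5^(5 + 1) + 3·5^3 + 3·5^2 + 3·5 + 3 = 16093  −1 ⇒ G_3=16092
G_3=16092  [base 5] 5^(5 + 1) + 3·5^3 + 3·5^2 + 3·5 + 2  →[5↦6]→  6^(6 + 1) + 3·6^3 + 3·6^2 + 3·6 + 2 = 280712  −1 ⇒ G_4=280711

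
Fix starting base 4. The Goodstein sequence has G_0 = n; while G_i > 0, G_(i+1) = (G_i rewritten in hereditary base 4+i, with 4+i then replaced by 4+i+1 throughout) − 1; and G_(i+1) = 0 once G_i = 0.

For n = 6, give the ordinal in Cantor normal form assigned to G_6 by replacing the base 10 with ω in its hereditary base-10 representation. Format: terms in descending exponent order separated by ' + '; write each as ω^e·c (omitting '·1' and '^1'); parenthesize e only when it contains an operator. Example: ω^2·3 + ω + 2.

3

G_0 = 6. HB_4(6) = 4 + 2. Bump = 7. G_1 = 6.
G_1 = 6. HB_5(6) = 5 + 1. Bump = 7. G_2 = 6.
G_2 = 6. HB_6(6) = 6. Bump = 7. G_3 = 6.
G_3 = 6. HB_7(6) = 6. Bump = 6. G_4 = 5.
G_4 = 5. HB_8(5) = 5. Bump = 5. G_5 = 4.
G_5 = 4. HB_9(4) = 4. Bump = 4. G_6 = 3.
G_6 = 3. HB_10(3) = 3. Bump = 3. G_7 = 2.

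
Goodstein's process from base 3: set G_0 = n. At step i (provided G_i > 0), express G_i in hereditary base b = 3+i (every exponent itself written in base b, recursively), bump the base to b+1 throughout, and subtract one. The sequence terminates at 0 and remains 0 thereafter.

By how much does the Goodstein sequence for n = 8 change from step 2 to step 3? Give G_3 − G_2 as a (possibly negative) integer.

1

(0) 8|_3 = 2·3 + 2 ↦ 2·4 + 2|_4 = 10 ⇒ 9
(1) 9|_4 = 2·4 + 1 ↦ 2·5 + 1|_5 = 11 ⇒ 10
(2) 10|_5 = 2·5 ↦ 2·6|_6 = 12 ⇒ 11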